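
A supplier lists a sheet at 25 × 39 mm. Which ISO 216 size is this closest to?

Aspect ratio 39/25 ≈ 1.560 (ISO target is √2 ≈ 1.414).
In the A-series (A0 area = 1 m²): A10 = 26 × 37 mm.
Off by 3 mm total — nearest standard size.

A10 (26 × 37 mm)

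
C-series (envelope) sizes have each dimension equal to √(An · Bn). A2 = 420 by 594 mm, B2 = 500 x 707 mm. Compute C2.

458 × 648 mm

Short side: √(420 · 500) = √210000 ≈ 458.3 → 458 mm
Long side: √(594 · 707) = √419958 ≈ 648.0 → 648 mm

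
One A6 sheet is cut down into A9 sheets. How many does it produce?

8

Each ISO step halves the sheet: 1 × A6 → 2 × A7 → 4 × A8 → 8 × A9
From A6 to A9 is 3 halving steps: 2^3 = 8.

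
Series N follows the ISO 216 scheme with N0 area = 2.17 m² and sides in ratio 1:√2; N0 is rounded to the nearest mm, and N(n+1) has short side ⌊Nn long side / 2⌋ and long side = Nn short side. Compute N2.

Let N0's short side be w mm. w · w√2 = 2.17 m² = 2,170,000 mm², so w ≈ 1238.7 mm and w√2 ≈ 1751.8 mm → N0 = 1239 × 1752 mm.
N1: ⌊1752/2⌋ × 1239 = 876 × 1239 mm
N2: ⌊1239/2⌋ × 876 = 619 × 876 mm

619 × 876 mm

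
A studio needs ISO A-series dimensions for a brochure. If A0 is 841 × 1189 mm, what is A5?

A1: ⌊1189/2⌋ × 841 = 594 × 841 mm
A2: ⌊841/2⌋ × 594 = 420 × 594 mm
A3: ⌊594/2⌋ × 420 = 297 × 420 mm
A4: ⌊420/2⌋ × 297 = 210 × 297 mm
A5: ⌊297/2⌋ × 210 = 148 × 210 mm

148 × 210 mm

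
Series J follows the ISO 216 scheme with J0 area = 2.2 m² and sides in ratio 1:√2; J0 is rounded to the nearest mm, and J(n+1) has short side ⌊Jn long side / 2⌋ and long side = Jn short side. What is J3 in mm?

Let J0's short side be w mm. w · w√2 = 2.2 m² = 2,200,000 mm², so w ≈ 1247.3 mm and w√2 ≈ 1763.9 mm → J0 = 1247 × 1764 mm.
J1: ⌊1764/2⌋ × 1247 = 882 × 1247 mm
J2: ⌊1247/2⌋ × 882 = 623 × 882 mm
J3: ⌊882/2⌋ × 623 = 441 × 623 mm

441 × 623 mm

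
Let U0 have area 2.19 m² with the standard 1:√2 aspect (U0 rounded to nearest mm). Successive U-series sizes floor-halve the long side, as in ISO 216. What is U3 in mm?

440 × 622 mm

Let U0's short side be w mm. w · w√2 = 2.19 m² = 2,190,000 mm², so w ≈ 1244.4 mm and w√2 ≈ 1759.9 mm → U0 = 1244 × 1760 mm.
U1: ⌊1760/2⌋ × 1244 = 880 × 1244 mm
U2: ⌊1244/2⌋ × 880 = 622 × 880 mm
U3: ⌊880/2⌋ × 622 = 440 × 622 mm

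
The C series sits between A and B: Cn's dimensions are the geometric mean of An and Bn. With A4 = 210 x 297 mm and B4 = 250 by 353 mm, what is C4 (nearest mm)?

Short side: √(210 · 250) = √52500 ≈ 229.1 → 229 mm
Long side: √(297 · 353) = √104841 ≈ 323.8 → 324 mm

229 × 324 mm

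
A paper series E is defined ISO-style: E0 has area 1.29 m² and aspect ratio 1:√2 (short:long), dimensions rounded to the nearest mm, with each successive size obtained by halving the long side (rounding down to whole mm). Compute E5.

168 × 238 mm

Let E0's short side be w mm. w · w√2 = 1.29 m² = 1,290,000 mm², so w ≈ 955.1 mm and w√2 ≈ 1350.7 mm → E0 = 955 × 1351 mm.
E1: ⌊1351/2⌋ × 955 = 675 × 955 mm
E2: ⌊955/2⌋ × 675 = 477 × 675 mm
E3: ⌊675/2⌋ × 477 = 337 × 477 mm
E4: ⌊477/2⌋ × 337 = 238 × 337 mm
E5: ⌊337/2⌋ × 238 = 168 × 238 mm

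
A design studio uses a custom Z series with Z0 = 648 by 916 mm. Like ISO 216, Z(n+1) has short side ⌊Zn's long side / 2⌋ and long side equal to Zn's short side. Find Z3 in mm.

Z1: ⌊916/2⌋ × 648 = 458 × 648 mm
Z2: ⌊648/2⌋ × 458 = 324 × 458 mm
Z3: ⌊458/2⌋ × 324 = 229 × 324 mm

229 × 324 mm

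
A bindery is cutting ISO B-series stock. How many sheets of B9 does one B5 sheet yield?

Each ISO step halves the sheet: 1 × B5 → 2 × B6 → 4 × B7 → 8 × B8 → …
From B5 to B9 is 4 halving steps: 2^4 = 16.

16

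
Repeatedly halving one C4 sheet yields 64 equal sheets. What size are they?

C10

64 = 2^6, so 6 halving steps.
C4 → C5 → … → C10 after 6 steps.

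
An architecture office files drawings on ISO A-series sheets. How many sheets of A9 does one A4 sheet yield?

32

Each ISO step halves the sheet: 1 × A4 → 2 × A5 → 4 × A6 → 8 × A7 → …
From A4 to A9 is 5 halving steps: 2^5 = 32.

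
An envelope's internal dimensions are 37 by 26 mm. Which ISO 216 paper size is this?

A10 (26 × 37 mm)

Aspect ratio 37/26 ≈ 1.423 — close to the ISO √2 ≈ 1.414.
In the A-series (A0 area = 1 m²): A10 = 26 × 37 mm.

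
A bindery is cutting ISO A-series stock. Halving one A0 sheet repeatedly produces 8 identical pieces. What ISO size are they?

8 = 2^3, so 3 halving steps.
A0 → A1 → … → A3 after 3 steps.

A3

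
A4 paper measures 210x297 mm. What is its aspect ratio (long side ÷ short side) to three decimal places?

297 / 210 = 1.414
Matches √2 ≈ 1.414 — the ISO 216 defining ratio.

1.414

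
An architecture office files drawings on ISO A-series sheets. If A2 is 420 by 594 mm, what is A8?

52 × 74 mm

A3: ⌊594/2⌋ × 420 = 297 × 420 mm
A4: ⌊420/2⌋ × 297 = 210 × 297 mm
A5: ⌊297/2⌋ × 210 = 148 × 210 mm
A6: ⌊210/2⌋ × 148 = 105 × 148 mm
A7: ⌊148/2⌋ × 105 = 74 × 105 mm
A8: ⌊105/2⌋ × 74 = 52 × 74 mm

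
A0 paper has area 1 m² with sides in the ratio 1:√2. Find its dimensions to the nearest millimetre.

841 × 1189 mm

Let the short side be w mm. Then the long side is w√2 and w · w√2 = 10⁶ mm².
w² = 10⁶/√2, so w = 1000 / 2^(1/4) ≈ 840.9 mm; long side = 1000 · 2^(1/4) ≈ 1189.2 mm.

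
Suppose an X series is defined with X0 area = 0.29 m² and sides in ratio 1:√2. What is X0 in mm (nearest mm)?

Let the short side be w mm. Then w · w√2 = 0.29 m² = 290,000 mm².
w² = 290,000/√2, so w ≈ 452.8 mm; long side = w√2 ≈ 640.4 mm.

453 × 640 mm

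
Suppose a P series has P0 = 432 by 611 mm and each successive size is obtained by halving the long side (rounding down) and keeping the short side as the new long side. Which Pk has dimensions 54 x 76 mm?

P0: 432 × 611 mm
P1: 305 × 432 mm
P2: 216 × 305 mm
P3: 152 × 216 mm
P4: 108 × 152 mm
P5: 76 × 108 mm
P6: 54 × 76 mm
P7: 38 × 54 mm
→ matches P6.

P6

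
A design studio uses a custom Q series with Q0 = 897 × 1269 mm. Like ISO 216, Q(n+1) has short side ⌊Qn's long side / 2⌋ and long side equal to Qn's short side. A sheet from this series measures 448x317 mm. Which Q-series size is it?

Q0: 897 × 1269 mm
Q1: 634 × 897 mm
Q2: 448 × 634 mm
Q3: 317 × 448 mm
Q4: 224 × 317 mm
→ matches Q3.

Q3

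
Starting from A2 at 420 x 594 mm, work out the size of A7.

74 × 105 mm

A3: ⌊594/2⌋ × 420 = 297 × 420 mm
A4: ⌊420/2⌋ × 297 = 210 × 297 mm
A5: ⌊297/2⌋ × 210 = 148 × 210 mm
A6: ⌊210/2⌋ × 148 = 105 × 148 mm
A7: ⌊148/2⌋ × 105 = 74 × 105 mm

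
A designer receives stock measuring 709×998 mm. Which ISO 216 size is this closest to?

B1 (707 × 1000 mm)

Aspect ratio 998/709 ≈ 1.408 — close to the ISO √2 ≈ 1.414.
In the B-series (B0 = 1000 × 1414 mm): B1 = 707 × 1000 mm.
Off by 4 mm total — nearest standard size.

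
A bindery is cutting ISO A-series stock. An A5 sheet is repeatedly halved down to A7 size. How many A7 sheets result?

A5 = 148 × 210 mm; A7 = 74 × 105 mm.
Each halving step doubles the count; 2 steps from A5 to A7.
2^2 = 4.

4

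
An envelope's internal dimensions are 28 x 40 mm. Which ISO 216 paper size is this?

C10 (28 × 40 mm)

Aspect ratio 40/28 ≈ 1.429 — close to the ISO √2 ≈ 1.414.
In the C-series (envelope sizes, between A and B): C10 = 28 × 40 mm.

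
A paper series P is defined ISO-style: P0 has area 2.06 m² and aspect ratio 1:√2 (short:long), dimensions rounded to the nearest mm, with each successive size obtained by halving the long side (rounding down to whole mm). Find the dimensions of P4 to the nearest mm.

Let P0's short side be w mm. w · w√2 = 2.06 m² = 2,060,000 mm², so w ≈ 1206.9 mm and w√2 ≈ 1706.8 mm → P0 = 1207 × 1707 mm.
P1: ⌊1707/2⌋ × 1207 = 853 × 1207 mm
P2: ⌊1207/2⌋ × 853 = 603 × 853 mm
P3: ⌊853/2⌋ × 603 = 426 × 603 mm
P4: ⌊603/2⌋ × 426 = 301 × 426 mm

301 × 426 mm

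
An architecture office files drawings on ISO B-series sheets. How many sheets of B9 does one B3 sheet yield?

64

Each ISO step halves the sheet: 1 × B3 → 2 × B4 → 4 × B5 → 8 × B6 → …
From B3 to B9 is 6 halving steps: 2^6 = 64.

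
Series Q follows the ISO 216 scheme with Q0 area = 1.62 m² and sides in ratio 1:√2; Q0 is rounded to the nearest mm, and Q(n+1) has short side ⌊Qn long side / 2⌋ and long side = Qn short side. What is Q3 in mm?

Let Q0's short side be w mm. w · w√2 = 1.62 m² = 1,620,000 mm², so w ≈ 1070.3 mm and w√2 ≈ 1513.6 mm → Q0 = 1070 × 1514 mm.
Q1: ⌊1514/2⌋ × 1070 = 757 × 1070 mm
Q2: ⌊1070/2⌋ × 757 = 535 × 757 mm
Q3: ⌊757/2⌋ × 535 = 378 × 535 mm

378 × 535 mm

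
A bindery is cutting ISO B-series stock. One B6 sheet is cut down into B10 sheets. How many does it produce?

B6 = 125 × 176 mm; B10 = 31 × 44 mm.
Each halving step doubles the count; 4 steps from B6 to B10.
2^4 = 16.

16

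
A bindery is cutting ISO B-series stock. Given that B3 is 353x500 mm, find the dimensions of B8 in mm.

B4: ⌊500/2⌋ × 353 = 250 × 353 mm
B5: ⌊353/2⌋ × 250 = 176 × 250 mm
B6: ⌊250/2⌋ × 176 = 125 × 176 mm
B7: ⌊176/2⌋ × 125 = 88 × 125 mm
B8: ⌊125/2⌋ × 88 = 62 × 88 mm

62 × 88 mm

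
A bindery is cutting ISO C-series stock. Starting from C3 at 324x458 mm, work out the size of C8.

57 × 81 mm

C4: ⌊458/2⌋ × 324 = 229 × 324 mm
C5: ⌊324/2⌋ × 229 = 162 × 229 mm
C6: ⌊229/2⌋ × 162 = 114 × 162 mm
C7: ⌊162/2⌋ × 114 = 81 × 114 mm
C8: ⌊114/2⌋ × 81 = 57 × 81 mm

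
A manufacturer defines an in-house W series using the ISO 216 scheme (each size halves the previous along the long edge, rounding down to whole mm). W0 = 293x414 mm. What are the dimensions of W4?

W1: ⌊414/2⌋ × 293 = 207 × 293 mm
W2: ⌊293/2⌋ × 207 = 146 × 207 mm
W3: ⌊207/2⌋ × 146 = 103 × 146 mm
W4: ⌊146/2⌋ × 103 = 73 × 103 mm

73 × 103 mm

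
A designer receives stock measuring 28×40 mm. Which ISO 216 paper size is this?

C10 (28 × 40 mm)

Aspect ratio 40/28 ≈ 1.429 — close to the ISO √2 ≈ 1.414.
In the C-series (envelope sizes, between A and B): C10 = 28 × 40 mm.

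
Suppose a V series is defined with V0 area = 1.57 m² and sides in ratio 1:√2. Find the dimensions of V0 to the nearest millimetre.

Let the short side be w mm. Then w · w√2 = 1.57 m² = 1,570,000 mm².
w² = 1,570,000/√2, so w ≈ 1053.6 mm; long side = w√2 ≈ 1490.1 mm.

1054 × 1490 mm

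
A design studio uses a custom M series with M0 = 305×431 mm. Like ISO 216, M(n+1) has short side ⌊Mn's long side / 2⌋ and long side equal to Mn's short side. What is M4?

M1 = 215 × 305 mm (from M0 by 1 halving).
M2: ⌊305/2⌋ × 215 = 152 × 215 mm
M3: ⌊215/2⌋ × 152 = 107 × 152 mm
M4: ⌊152/2⌋ × 107 = 76 × 107 mm

76 × 107 mm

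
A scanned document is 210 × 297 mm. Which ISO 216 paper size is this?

A4 (210 × 297 mm)

Aspect ratio 297/210 ≈ 1.414 — close to the ISO √2 ≈ 1.414.
In the A-series (A0 area = 1 m²): A4 = 210 × 297 mm.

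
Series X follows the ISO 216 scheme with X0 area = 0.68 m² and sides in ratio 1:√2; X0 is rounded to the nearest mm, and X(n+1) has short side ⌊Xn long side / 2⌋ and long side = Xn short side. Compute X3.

Let X0's short side be w mm. w · w√2 = 0.68 m² = 680,000 mm², so w ≈ 693.4 mm and w√2 ≈ 980.6 mm → X0 = 693 × 981 mm.
X1: ⌊981/2⌋ × 693 = 490 × 693 mm
X2: ⌊693/2⌋ × 490 = 346 × 490 mm
X3: ⌊490/2⌋ × 346 = 245 × 346 mm

245 × 346 mm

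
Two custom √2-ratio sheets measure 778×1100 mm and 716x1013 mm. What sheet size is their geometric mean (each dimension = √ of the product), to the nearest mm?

Short side: √(778 · 716) = √557048 ≈ 746.4 → 746 mm
Long side: √(1100 · 1013) = √1114300 ≈ 1055.6 → 1056 mm

746 × 1056 mm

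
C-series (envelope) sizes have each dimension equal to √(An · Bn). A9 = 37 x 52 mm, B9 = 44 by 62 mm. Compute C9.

40 × 57 mm

Short side: √(37 · 44) = √1628 ≈ 40.3 → 40 mm
Long side: √(52 · 62) = √3224 ≈ 56.8 → 57 mm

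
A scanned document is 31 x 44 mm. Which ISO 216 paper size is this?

Aspect ratio 44/31 ≈ 1.419 — close to the ISO √2 ≈ 1.414.
In the B-series (B0 = 1000 × 1414 mm): B10 = 31 × 44 mm.

B10 (31 × 44 mm)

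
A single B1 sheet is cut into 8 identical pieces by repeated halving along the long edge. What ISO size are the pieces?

8 = 2^3, so 3 halving steps.
B1 → B2 → … → B4 after 3 steps.

B4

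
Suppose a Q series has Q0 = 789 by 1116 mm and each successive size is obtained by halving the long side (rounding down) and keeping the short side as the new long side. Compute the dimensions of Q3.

Q1: ⌊1116/2⌋ × 789 = 558 × 789 mm
Q2: ⌊789/2⌋ × 558 = 394 × 558 mm
Q3: ⌊558/2⌋ × 394 = 279 × 394 mm

279 × 394 mm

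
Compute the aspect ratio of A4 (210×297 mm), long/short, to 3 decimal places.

1.414

297 / 210 = 1.414
Matches √2 ≈ 1.414 — the ISO 216 defining ratio.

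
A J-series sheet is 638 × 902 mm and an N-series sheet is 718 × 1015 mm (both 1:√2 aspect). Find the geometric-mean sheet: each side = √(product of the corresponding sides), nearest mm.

Short side: √(638 · 718) = √458084 ≈ 676.8 → 677 mm
Long side: √(902 · 1015) = √915530 ≈ 956.8 → 957 mm

677 × 957 mm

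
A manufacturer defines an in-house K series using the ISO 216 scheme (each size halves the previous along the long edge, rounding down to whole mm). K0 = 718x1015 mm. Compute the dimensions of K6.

K1 = 507 × 718 mm (from K0 by 1 halving).
K2: ⌊718/2⌋ × 507 = 359 × 507 mm
K3: ⌊507/2⌋ × 359 = 253 × 359 mm
K4: ⌊359/2⌋ × 253 = 179 × 253 mm
K5: ⌊253/2⌋ × 179 = 126 × 179 mm
K6: ⌊179/2⌋ × 126 = 89 × 126 mm

89 × 126 mm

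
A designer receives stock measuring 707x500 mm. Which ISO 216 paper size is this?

Aspect ratio 707/500 ≈ 1.414 — close to the ISO √2 ≈ 1.414.
In the B-series (B0 = 1000 × 1414 mm): B2 = 500 × 707 mm.

B2 (500 × 707 mm)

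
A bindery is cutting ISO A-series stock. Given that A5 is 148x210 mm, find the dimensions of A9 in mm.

A6: ⌊210/2⌋ × 148 = 105 × 148 mm
A7: ⌊148/2⌋ × 105 = 74 × 105 mm
A8: ⌊105/2⌋ × 74 = 52 × 74 mm
A9: ⌊74/2⌋ × 52 = 37 × 52 mm

37 × 52 mm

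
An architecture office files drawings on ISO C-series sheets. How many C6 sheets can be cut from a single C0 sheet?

64

C0 = 917 × 1297 mm; C6 = 114 × 162 mm.
Each halving step doubles the count; 6 steps from C0 to C6.
2^6 = 64.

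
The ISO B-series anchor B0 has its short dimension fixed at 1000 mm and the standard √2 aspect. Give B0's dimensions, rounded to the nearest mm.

Short side = 1000 mm; long side = 1000√2 ≈ 1414.2 mm.

1000 × 1414 mm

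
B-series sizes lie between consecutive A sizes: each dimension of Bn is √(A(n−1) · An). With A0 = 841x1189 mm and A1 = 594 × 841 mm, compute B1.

Short side: √(841 · 594) = √499554 ≈ 706.8 → 707 mm
Long side: √(1189 · 841) = √999949 ≈ 1000.0 → 1000 mm

707 × 1000 mm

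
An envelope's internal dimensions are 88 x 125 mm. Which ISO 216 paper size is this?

Aspect ratio 125/88 ≈ 1.420 — close to the ISO √2 ≈ 1.414.
In the B-series (B0 = 1000 × 1414 mm): B7 = 88 × 125 mm.

B7 (88 × 125 mm)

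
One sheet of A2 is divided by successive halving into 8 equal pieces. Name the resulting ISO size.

8 = 2^3, so 3 halving steps.
A2 → A3 → … → A5 after 3 steps.

A5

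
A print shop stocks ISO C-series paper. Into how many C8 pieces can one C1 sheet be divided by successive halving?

Each ISO step halves the sheet: 1 × C1 → 2 × C2 → 4 × C3 → 8 × C4 → …
From C1 to C8 is 7 halving steps: 2^7 = 128.

128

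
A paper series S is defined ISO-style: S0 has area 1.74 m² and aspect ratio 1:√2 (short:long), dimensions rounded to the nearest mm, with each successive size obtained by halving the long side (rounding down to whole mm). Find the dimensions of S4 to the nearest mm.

277 × 392 mm

Let S0's short side be w mm. w · w√2 = 1.74 m² = 1,740,000 mm², so w ≈ 1109.2 mm and w√2 ≈ 1568.7 mm → S0 = 1109 × 1569 mm.
S1: ⌊1569/2⌋ × 1109 = 784 × 1109 mm
S2: ⌊1109/2⌋ × 784 = 554 × 784 mm
S3: ⌊784/2⌋ × 554 = 392 × 554 mm
S4: ⌊554/2⌋ × 392 = 277 × 392 mm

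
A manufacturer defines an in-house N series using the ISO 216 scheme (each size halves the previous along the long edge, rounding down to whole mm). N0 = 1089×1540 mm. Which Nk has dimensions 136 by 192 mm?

N0: 1089 × 1540 mm
N1: 770 × 1089 mm
N2: 544 × 770 mm
N3: 385 × 544 mm
N4: 272 × 385 mm
N5: 192 × 272 mm
N6: 136 × 192 mm
N7: 96 × 136 mm
→ matches N6.

N6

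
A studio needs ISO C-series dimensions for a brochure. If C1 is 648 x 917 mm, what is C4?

C2: ⌊917/2⌋ × 648 = 458 × 648 mm
C3: ⌊648/2⌋ × 458 = 324 × 458 mm
C4: ⌊458/2⌋ × 324 = 229 × 324 mm

229 × 324 mm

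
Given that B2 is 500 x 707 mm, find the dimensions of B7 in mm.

88 × 125 mm

B3: ⌊707/2⌋ × 500 = 353 × 500 mm
B4: ⌊500/2⌋ × 353 = 250 × 353 mm
B5: ⌊353/2⌋ × 250 = 176 × 250 mm
B6: ⌊250/2⌋ × 176 = 125 × 176 mm
B7: ⌊176/2⌋ × 125 = 88 × 125 mm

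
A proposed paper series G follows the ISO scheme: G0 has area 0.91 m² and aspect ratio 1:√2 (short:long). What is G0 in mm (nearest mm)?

802 × 1134 mm

Let the short side be w mm. Then w · w√2 = 0.91 m² = 910,000 mm².
w² = 910,000/√2, so w ≈ 802.2 mm; long side = w√2 ≈ 1134.4 mm.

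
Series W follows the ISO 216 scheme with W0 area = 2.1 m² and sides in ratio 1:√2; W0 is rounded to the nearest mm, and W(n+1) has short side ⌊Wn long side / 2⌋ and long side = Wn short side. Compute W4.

Let W0's short side be w mm. w · w√2 = 2.1 m² = 2,100,000 mm², so w ≈ 1218.6 mm and w√2 ≈ 1723.3 mm → W0 = 1219 × 1723 mm.
W1: ⌊1723/2⌋ × 1219 = 861 × 1219 mm
W2: ⌊1219/2⌋ × 861 = 609 × 861 mm
W3: ⌊861/2⌋ × 609 = 430 × 609 mm
W4: ⌊609/2⌋ × 430 = 304 × 430 mm

304 × 430 mm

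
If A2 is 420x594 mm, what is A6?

A3: ⌊594/2⌋ × 420 = 297 × 420 mm
A4: ⌊420/2⌋ × 297 = 210 × 297 mm
A5: ⌊297/2⌋ × 210 = 148 × 210 mm
A6: ⌊210/2⌋ × 148 = 105 × 148 mm

105 × 148 mm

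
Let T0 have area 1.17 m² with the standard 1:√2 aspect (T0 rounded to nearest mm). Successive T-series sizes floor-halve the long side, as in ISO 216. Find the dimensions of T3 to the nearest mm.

321 × 455 mm

Let T0's short side be w mm. w · w√2 = 1.17 m² = 1,170,000 mm², so w ≈ 909.6 mm and w√2 ≈ 1286.3 mm → T0 = 910 × 1286 mm.
T1: ⌊1286/2⌋ × 910 = 643 × 910 mm
T2: ⌊910/2⌋ × 643 = 455 × 643 mm
T3: ⌊643/2⌋ × 455 = 321 × 455 mm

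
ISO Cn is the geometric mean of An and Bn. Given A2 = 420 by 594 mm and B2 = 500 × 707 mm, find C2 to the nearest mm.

Short side: √(420 · 500) = √210000 ≈ 458.3 → 458 mm
Long side: √(594 · 707) = √419958 ≈ 648.0 → 648 mm

458 × 648 mm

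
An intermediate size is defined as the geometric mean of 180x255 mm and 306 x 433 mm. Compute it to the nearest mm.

Short side: √(180 · 306) = √55080 ≈ 234.7 → 235 mm
Long side: √(255 · 433) = √110415 ≈ 332.3 → 332 mm

235 × 332 mm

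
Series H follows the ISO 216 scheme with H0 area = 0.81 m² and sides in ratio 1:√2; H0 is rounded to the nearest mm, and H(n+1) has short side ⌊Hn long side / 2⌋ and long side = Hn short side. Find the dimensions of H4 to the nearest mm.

189 × 267 mm

Let H0's short side be w mm. w · w√2 = 0.81 m² = 810,000 mm², so w ≈ 756.8 mm and w√2 ≈ 1070.3 mm → H0 = 757 × 1070 mm.
H1: ⌊1070/2⌋ × 757 = 535 × 757 mm
H2: ⌊757/2⌋ × 535 = 378 × 535 mm
H3: ⌊535/2⌋ × 378 = 267 × 378 mm
H4: ⌊378/2⌋ × 267 = 189 × 267 mm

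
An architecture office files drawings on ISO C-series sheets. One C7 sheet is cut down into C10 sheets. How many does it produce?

8

Each ISO step halves the sheet: 1 × C7 → 2 × C8 → 4 × C9 → 8 × C10
From C7 to C10 is 3 halving steps: 2^3 = 8.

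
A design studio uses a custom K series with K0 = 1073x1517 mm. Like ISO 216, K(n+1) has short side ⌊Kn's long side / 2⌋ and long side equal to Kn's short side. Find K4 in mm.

268 × 379 mm

K1: ⌊1517/2⌋ × 1073 = 758 × 1073 mm
K2: ⌊1073/2⌋ × 758 = 536 × 758 mm
K3: ⌊758/2⌋ × 536 = 379 × 536 mm
K4: ⌊536/2⌋ × 379 = 268 × 379 mm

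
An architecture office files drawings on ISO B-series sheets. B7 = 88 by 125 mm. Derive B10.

31 × 44 mm

B8: ⌊125/2⌋ × 88 = 62 × 88 mm
B9: ⌊88/2⌋ × 62 = 44 × 62 mm
B10: ⌊62/2⌋ × 44 = 31 × 44 mm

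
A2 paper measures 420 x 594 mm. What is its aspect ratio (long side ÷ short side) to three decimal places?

1.414

594 / 420 = 1.414
Matches √2 ≈ 1.414 — the ISO 216 defining ratio.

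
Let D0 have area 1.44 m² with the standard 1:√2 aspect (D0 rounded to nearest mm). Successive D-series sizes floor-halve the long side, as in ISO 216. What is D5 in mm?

Let D0's short side be w mm. w · w√2 = 1.44 m² = 1,440,000 mm², so w ≈ 1009.1 mm and w√2 ≈ 1427.0 mm → D0 = 1009 × 1427 mm.
D1: ⌊1427/2⌋ × 1009 = 713 × 1009 mm
D2: ⌊1009/2⌋ × 713 = 504 × 713 mm
D3: ⌊713/2⌋ × 504 = 356 × 504 mm
D4: ⌊504/2⌋ × 356 = 252 × 356 mm
D5: ⌊356/2⌋ × 252 = 178 × 252 mm

178 × 252 mm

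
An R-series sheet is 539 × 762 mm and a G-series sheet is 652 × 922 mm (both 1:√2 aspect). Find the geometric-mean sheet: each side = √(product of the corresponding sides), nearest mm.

593 × 838 mm

Short side: √(539 · 652) = √351428 ≈ 592.8 → 593 mm
Long side: √(762 · 922) = √702564 ≈ 838.2 → 838 mm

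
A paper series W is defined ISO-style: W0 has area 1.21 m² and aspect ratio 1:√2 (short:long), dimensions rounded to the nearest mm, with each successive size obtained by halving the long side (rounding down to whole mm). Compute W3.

327 × 462 mm

Let W0's short side be w mm. w · w√2 = 1.21 m² = 1,210,000 mm², so w ≈ 925.0 mm and w√2 ≈ 1308.1 mm → W0 = 925 × 1308 mm.
W1: ⌊1308/2⌋ × 925 = 654 × 925 mm
W2: ⌊925/2⌋ × 654 = 462 × 654 mm
W3: ⌊654/2⌋ × 462 = 327 × 462 mm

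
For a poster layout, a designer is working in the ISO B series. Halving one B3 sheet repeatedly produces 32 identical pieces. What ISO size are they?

32 = 2^5, so 5 halving steps.
B3 → B4 → … → B8 after 5 steps.

B8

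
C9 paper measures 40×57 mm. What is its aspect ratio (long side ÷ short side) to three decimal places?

1.425

57 / 40 = 1.425
ISO 216 targets √2 ≈ 1.414; the +0.011 deviation is from mm rounding.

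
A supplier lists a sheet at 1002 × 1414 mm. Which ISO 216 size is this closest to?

Aspect ratio 1414/1002 ≈ 1.411 — close to the ISO √2 ≈ 1.414.
In the B-series (B0 = 1000 × 1414 mm): B0 = 1000 × 1414 mm.
Off by 2 mm total — nearest standard size.

B0 (1000 × 1414 mm)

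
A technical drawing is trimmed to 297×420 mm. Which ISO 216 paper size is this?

A3 (297 × 420 mm)

Aspect ratio 420/297 ≈ 1.414 — close to the ISO √2 ≈ 1.414.
In the A-series (A0 area = 1 m²): A3 = 297 × 420 mm.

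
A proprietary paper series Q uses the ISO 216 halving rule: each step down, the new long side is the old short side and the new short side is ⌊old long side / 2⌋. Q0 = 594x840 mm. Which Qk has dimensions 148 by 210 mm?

Q4

Q0: 594 × 840 mm
Q1: 420 × 594 mm
Q2: 297 × 420 mm
Q3: 210 × 297 mm
Q4: 148 × 210 mm
Q5: 105 × 148 mm
→ matches Q4.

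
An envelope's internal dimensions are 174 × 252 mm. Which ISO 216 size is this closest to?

B5 (176 × 250 mm)

Aspect ratio 252/174 ≈ 1.448 (ISO target is √2 ≈ 1.414).
In the B-series (B0 = 1000 × 1414 mm): B5 = 176 × 250 mm.
Off by 4 mm total — nearest standard size.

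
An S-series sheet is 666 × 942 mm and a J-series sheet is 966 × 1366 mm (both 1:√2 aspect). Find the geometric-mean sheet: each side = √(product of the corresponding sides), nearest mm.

802 × 1134 mm

Short side: √(666 · 966) = √643356 ≈ 802.1 → 802 mm
Long side: √(942 · 1366) = √1286772 ≈ 1134.4 → 1134 mm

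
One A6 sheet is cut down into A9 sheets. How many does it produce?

Each ISO step halves the sheet: 1 × A6 → 2 × A7 → 4 × A8 → 8 × A9
From A6 to A9 is 3 halving steps: 2^3 = 8.

8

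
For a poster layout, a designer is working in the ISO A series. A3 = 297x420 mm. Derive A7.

A4: ⌊420/2⌋ × 297 = 210 × 297 mm
A5: ⌊297/2⌋ × 210 = 148 × 210 mm
A6: ⌊210/2⌋ × 148 = 105 × 148 mm
A7: ⌊148/2⌋ × 105 = 74 × 105 mm

74 × 105 mm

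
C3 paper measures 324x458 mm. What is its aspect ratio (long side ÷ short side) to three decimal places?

1.414

458 / 324 = 1.414
Matches √2 ≈ 1.414 — the ISO 216 defining ratio.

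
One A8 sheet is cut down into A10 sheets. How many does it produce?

Each ISO step halves the sheet: 1 × A8 → 2 × A9 → 4 × A10
From A8 to A10 is 2 halving steps: 2^2 = 4.

4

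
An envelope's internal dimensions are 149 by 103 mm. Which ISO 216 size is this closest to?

Aspect ratio 149/103 ≈ 1.447 (ISO target is √2 ≈ 1.414).
In the A-series (A0 area = 1 m²): A6 = 105 × 148 mm.
Off by 3 mm total — nearest standard size.

A6 (105 × 148 mm)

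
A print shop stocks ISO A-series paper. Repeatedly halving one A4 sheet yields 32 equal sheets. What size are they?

32 = 2^5, so 5 halving steps.
A4 → A5 → … → A9 after 5 steps.

A9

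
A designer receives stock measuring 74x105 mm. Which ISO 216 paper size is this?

A7 (74 × 105 mm)

Aspect ratio 105/74 ≈ 1.419 — close to the ISO √2 ≈ 1.414.
In the A-series (A0 area = 1 m²): A7 = 74 × 105 mm.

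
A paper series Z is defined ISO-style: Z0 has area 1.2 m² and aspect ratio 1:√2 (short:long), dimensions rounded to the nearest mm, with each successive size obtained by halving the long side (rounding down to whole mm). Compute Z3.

Let Z0's short side be w mm. w · w√2 = 1.2 m² = 1,200,000 mm², so w ≈ 921.2 mm and w√2 ≈ 1302.7 mm → Z0 = 921 × 1303 mm.
Z1: ⌊1303/2⌋ × 921 = 651 × 921 mm
Z2: ⌊921/2⌋ × 651 = 460 × 651 mm
Z3: ⌊651/2⌋ × 460 = 325 × 460 mm

325 × 460 mm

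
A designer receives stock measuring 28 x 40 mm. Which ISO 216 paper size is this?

C10 (28 × 40 mm)

Aspect ratio 40/28 ≈ 1.429 — close to the ISO √2 ≈ 1.414.
In the C-series (envelope sizes, between A and B): C10 = 28 × 40 mm.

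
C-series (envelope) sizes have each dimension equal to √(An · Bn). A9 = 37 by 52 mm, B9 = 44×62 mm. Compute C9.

40 × 57 mm

Short side: √(37 · 44) = √1628 ≈ 40.3 → 40 mm
Long side: √(52 · 62) = √3224 ≈ 56.8 → 57 mm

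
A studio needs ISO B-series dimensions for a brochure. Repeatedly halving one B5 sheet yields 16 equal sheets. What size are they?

B9

16 = 2^4, so 4 halving steps.
B5 → B6 → … → B9 after 4 steps.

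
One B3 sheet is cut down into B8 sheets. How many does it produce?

B3 = 353 × 500 mm; B8 = 62 × 88 mm.
Each halving step doubles the count; 5 steps from B3 to B8.
2^5 = 32.

32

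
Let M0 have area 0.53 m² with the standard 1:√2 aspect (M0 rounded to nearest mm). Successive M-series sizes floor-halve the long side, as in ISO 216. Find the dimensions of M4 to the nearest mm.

Let M0's short side be w mm. w · w√2 = 0.53 m² = 530,000 mm², so w ≈ 612.2 mm and w√2 ≈ 865.8 mm → M0 = 612 × 866 mm.
M1: ⌊866/2⌋ × 612 = 433 × 612 mm
M2: ⌊612/2⌋ × 433 = 306 × 433 mm
M3: ⌊433/2⌋ × 306 = 216 × 306 mm
M4: ⌊306/2⌋ × 216 = 153 × 216 mm

153 × 216 mm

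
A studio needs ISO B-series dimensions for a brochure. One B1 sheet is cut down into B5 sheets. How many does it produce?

16

B1 = 707 × 1000 mm; B5 = 176 × 250 mm.
Each halving step doubles the count; 4 steps from B1 to B5.
2^4 = 16.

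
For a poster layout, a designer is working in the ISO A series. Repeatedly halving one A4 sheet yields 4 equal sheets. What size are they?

A6

4 = 2^2, so 2 halving steps.
A4 → A5 → … → A6 after 2 steps.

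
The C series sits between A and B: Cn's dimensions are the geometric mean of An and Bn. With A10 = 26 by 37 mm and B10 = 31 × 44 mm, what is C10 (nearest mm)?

Short side: √(26 · 31) = √806 ≈ 28.4 → 28 mm
Long side: √(37 · 44) = √1628 ≈ 40.3 → 40 mm

28 × 40 mm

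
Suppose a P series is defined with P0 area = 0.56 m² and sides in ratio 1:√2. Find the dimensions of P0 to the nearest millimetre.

Let the short side be w mm. Then w · w√2 = 0.56 m² = 560,000 mm².
w² = 560,000/√2, so w ≈ 629.3 mm; long side = w√2 ≈ 889.9 mm.

629 × 890 mm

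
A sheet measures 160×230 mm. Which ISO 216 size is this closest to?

Aspect ratio 230/160 ≈ 1.438 (ISO target is √2 ≈ 1.414).
In the C-series (envelope sizes, between A and B): C5 = 162 × 229 mm.
Off by 3 mm total — nearest standard size.

C5 (162 × 229 mm)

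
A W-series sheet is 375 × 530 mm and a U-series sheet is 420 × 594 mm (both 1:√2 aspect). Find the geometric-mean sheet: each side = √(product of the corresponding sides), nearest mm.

Short side: √(375 · 420) = √157500 ≈ 396.9 → 397 mm
Long side: √(530 · 594) = √314820 ≈ 561.1 → 561 mm

397 × 561 mm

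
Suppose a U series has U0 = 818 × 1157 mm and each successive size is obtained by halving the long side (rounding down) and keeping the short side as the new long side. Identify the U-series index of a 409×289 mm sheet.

U3

U0: 818 × 1157 mm
U1: 578 × 818 mm
U2: 409 × 578 mm
U3: 289 × 409 mm
U4: 204 × 289 mm
→ matches U3.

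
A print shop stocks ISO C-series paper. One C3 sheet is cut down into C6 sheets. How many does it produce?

8

Each ISO step halves the sheet: 1 × C3 → 2 × C4 → 4 × C5 → 8 × C6
From C3 to C6 is 3 halving steps: 2^3 = 8.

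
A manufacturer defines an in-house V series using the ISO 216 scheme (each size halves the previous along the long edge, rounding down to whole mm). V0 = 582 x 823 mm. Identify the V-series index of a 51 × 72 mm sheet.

V7

V0: 582 × 823 mm
V1: 411 × 582 mm
V2: 291 × 411 mm
V3: 205 × 291 mm
V4: 145 × 205 mm
V5: 102 × 145 mm
V6: 72 × 102 mm
V7: 51 × 72 mm
V8: 36 × 51 mm
→ matches V7.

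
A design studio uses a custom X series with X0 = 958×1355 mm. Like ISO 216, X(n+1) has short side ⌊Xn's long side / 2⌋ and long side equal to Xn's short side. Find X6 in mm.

X1 = 677 × 958 mm (from X0 by 1 halving).
X2: ⌊958/2⌋ × 677 = 479 × 677 mm
X3: ⌊677/2⌋ × 479 = 338 × 479 mm
X4: ⌊479/2⌋ × 338 = 239 × 338 mm
X5: ⌊338/2⌋ × 239 = 169 × 239 mm
X6: ⌊239/2⌋ × 169 = 119 × 169 mm

119 × 169 mm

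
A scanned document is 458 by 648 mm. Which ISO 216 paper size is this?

C2 (458 × 648 mm)

Aspect ratio 648/458 ≈ 1.415 — close to the ISO √2 ≈ 1.414.
In the C-series (envelope sizes, between A and B): C2 = 458 × 648 mm.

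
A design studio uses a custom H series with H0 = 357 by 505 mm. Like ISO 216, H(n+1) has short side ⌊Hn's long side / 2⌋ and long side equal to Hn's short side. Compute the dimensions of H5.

H1: ⌊505/2⌋ × 357 = 252 × 357 mm
H2: ⌊357/2⌋ × 252 = 178 × 252 mm
H3: ⌊252/2⌋ × 178 = 126 × 178 mm
H4: ⌊178/2⌋ × 126 = 89 × 126 mm
H5: ⌊126/2⌋ × 89 = 63 × 89 mm

63 × 89 mm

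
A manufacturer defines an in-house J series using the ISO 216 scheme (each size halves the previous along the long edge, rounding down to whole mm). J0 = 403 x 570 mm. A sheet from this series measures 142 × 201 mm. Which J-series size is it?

J0: 403 × 570 mm
J1: 285 × 403 mm
J2: 201 × 285 mm
J3: 142 × 201 mm
J4: 100 × 142 mm
→ matches J3.

J3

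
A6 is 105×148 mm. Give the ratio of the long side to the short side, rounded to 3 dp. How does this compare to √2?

148 / 105 = 1.410
ISO 216 targets √2 ≈ 1.414; the -0.005 deviation is from mm rounding.

1.410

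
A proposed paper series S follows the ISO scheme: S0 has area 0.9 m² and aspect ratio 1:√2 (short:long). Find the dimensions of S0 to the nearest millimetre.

Let the short side be w mm. Then w · w√2 = 0.9 m² = 900,000 mm².
w² = 900,000/√2, so w ≈ 797.7 mm; long side = w√2 ≈ 1128.2 mm.

798 × 1128 mm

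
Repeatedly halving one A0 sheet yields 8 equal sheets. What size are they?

A3

8 = 2^3, so 3 halving steps.
A0 → A1 → … → A3 after 3 steps.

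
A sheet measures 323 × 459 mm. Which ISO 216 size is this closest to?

Aspect ratio 459/323 ≈ 1.421 — close to the ISO √2 ≈ 1.414.
In the C-series (envelope sizes, between A and B): C3 = 324 × 458 mm.
Off by 2 mm total — nearest standard size.

C3 (324 × 458 mm)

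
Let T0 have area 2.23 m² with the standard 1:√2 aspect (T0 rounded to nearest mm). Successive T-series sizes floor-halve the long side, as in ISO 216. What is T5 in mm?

222 × 314 mm

Let T0's short side be w mm. w · w√2 = 2.23 m² = 2,230,000 mm², so w ≈ 1255.7 mm and w√2 ≈ 1775.9 mm → T0 = 1256 × 1776 mm.
T1: ⌊1776/2⌋ × 1256 = 888 × 1256 mm
T2: ⌊1256/2⌋ × 888 = 628 × 888 mm
T3: ⌊888/2⌋ × 628 = 444 × 628 mm
T4: ⌊628/2⌋ × 444 = 314 × 444 mm
T5: ⌊444/2⌋ × 314 = 222 × 314 mm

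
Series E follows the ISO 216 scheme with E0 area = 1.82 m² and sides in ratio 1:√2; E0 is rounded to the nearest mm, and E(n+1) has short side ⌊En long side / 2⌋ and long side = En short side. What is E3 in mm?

Let E0's short side be w mm. w · w√2 = 1.82 m² = 1,820,000 mm², so w ≈ 1134.4 mm and w√2 ≈ 1604.3 mm → E0 = 1134 × 1604 mm.
E1: ⌊1604/2⌋ × 1134 = 802 × 1134 mm
E2: ⌊1134/2⌋ × 802 = 567 × 802 mm
E3: ⌊802/2⌋ × 567 = 401 × 567 mm

401 × 567 mm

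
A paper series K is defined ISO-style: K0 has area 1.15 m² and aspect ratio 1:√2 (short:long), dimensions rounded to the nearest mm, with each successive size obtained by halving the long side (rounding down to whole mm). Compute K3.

318 × 451 mm

Let K0's short side be w mm. w · w√2 = 1.15 m² = 1,150,000 mm², so w ≈ 901.8 mm and w√2 ≈ 1275.3 mm → K0 = 902 × 1275 mm.
K1: ⌊1275/2⌋ × 902 = 637 × 902 mm
K2: ⌊902/2⌋ × 637 = 451 × 637 mm
K3: ⌊637/2⌋ × 451 = 318 × 451 mm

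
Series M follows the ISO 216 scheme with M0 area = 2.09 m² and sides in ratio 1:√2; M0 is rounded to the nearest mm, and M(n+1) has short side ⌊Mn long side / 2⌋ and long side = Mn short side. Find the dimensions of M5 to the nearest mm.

Let M0's short side be w mm. w · w√2 = 2.09 m² = 2,090,000 mm², so w ≈ 1215.7 mm and w√2 ≈ 1719.2 mm → M0 = 1216 × 1719 mm.
M1: ⌊1719/2⌋ × 1216 = 859 × 1216 mm
M2: ⌊1216/2⌋ × 859 = 608 × 859 mm
M3: ⌊859/2⌋ × 608 = 429 × 608 mm
M4: ⌊608/2⌋ × 429 = 304 × 429 mm
M5: ⌊429/2⌋ × 304 = 214 × 304 mm

214 × 304 mm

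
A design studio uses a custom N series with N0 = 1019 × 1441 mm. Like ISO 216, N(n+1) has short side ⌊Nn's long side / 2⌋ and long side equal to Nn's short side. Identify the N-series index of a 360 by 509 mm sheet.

N3

N0: 1019 × 1441 mm
N1: 720 × 1019 mm
N2: 509 × 720 mm
N3: 360 × 509 mm
N4: 254 × 360 mm
→ matches N3.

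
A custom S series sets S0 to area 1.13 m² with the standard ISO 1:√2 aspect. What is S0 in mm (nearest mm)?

894 × 1264 mm

Let the short side be w mm. Then w · w√2 = 1.13 m² = 1,130,000 mm².
w² = 1,130,000/√2, so w ≈ 893.9 mm; long side = w√2 ≈ 1264.1 mm.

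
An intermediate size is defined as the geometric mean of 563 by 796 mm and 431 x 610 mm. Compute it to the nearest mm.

Short side: √(563 · 431) = √242653 ≈ 492.6 → 493 mm
Long side: √(796 · 610) = √485560 ≈ 696.8 → 697 mm

493 × 697 mm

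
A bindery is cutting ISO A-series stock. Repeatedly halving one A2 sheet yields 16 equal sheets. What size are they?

16 = 2^4, so 4 halving steps.
A2 → A3 → … → A6 after 4 steps.

A6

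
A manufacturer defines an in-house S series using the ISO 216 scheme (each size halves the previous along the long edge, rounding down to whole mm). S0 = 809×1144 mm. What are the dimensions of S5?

143 × 202 mm

S1: ⌊1144/2⌋ × 809 = 572 × 809 mm
S2: ⌊809/2⌋ × 572 = 404 × 572 mm
S3: ⌊572/2⌋ × 404 = 286 × 404 mm
S4: ⌊404/2⌋ × 286 = 202 × 286 mm
S5: ⌊286/2⌋ × 202 = 143 × 202 mm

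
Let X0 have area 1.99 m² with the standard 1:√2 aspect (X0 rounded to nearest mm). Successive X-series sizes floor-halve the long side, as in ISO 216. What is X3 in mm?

419 × 593 mm

Let X0's short side be w mm. w · w√2 = 1.99 m² = 1,990,000 mm², so w ≈ 1186.2 mm and w√2 ≈ 1677.6 mm → X0 = 1186 × 1678 mm.
X1: ⌊1678/2⌋ × 1186 = 839 × 1186 mm
X2: ⌊1186/2⌋ × 839 = 593 × 839 mm
X3: ⌊839/2⌋ × 593 = 419 × 593 mm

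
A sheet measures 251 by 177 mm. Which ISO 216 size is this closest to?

Aspect ratio 251/177 ≈ 1.418 — close to the ISO √2 ≈ 1.414.
In the B-series (B0 = 1000 × 1414 mm): B5 = 176 × 250 mm.
Off by 2 mm total — nearest standard size.

B5 (176 × 250 mm)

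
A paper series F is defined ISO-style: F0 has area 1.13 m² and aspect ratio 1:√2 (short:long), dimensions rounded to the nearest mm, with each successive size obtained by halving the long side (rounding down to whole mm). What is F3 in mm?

316 × 447 mm

Let F0's short side be w mm. w · w√2 = 1.13 m² = 1,130,000 mm², so w ≈ 893.9 mm and w√2 ≈ 1264.1 mm → F0 = 894 × 1264 mm.
F1: ⌊1264/2⌋ × 894 = 632 × 894 mm
F2: ⌊894/2⌋ × 632 = 447 × 632 mm
F3: ⌊632/2⌋ × 447 = 316 × 447 mm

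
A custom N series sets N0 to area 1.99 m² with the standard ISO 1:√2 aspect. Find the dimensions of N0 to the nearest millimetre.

Let the short side be w mm. Then w · w√2 = 1.99 m² = 1,990,000 mm².
w² = 1,990,000/√2, so w ≈ 1186.2 mm; long side = w√2 ≈ 1677.6 mm.

1186 × 1678 mm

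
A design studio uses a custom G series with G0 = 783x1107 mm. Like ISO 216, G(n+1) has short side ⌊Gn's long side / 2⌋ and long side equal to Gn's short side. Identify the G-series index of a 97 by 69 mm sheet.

G0: 783 × 1107 mm
G1: 553 × 783 mm
G2: 391 × 553 mm
G3: 276 × 391 mm
G4: 195 × 276 mm
G5: 138 × 195 mm
G6: 97 × 138 mm
G7: 69 × 97 mm
G8: 48 × 69 mm
→ matches G7.

G7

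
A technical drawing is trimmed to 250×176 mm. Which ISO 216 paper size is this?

B5 (176 × 250 mm)

Aspect ratio 250/176 ≈ 1.420 — close to the ISO √2 ≈ 1.414.
In the B-series (B0 = 1000 × 1414 mm): B5 = 176 × 250 mm.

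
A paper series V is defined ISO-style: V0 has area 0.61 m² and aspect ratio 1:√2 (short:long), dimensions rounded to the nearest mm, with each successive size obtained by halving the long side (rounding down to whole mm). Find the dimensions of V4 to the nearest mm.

164 × 232 mm

Let V0's short side be w mm. w · w√2 = 0.61 m² = 610,000 mm², so w ≈ 656.8 mm and w√2 ≈ 928.8 mm → V0 = 657 × 929 mm.
V1: ⌊929/2⌋ × 657 = 464 × 657 mm
V2: ⌊657/2⌋ × 464 = 328 × 464 mm
V3: ⌊464/2⌋ × 328 = 232 × 328 mm
V4: ⌊328/2⌋ × 232 = 164 × 232 mm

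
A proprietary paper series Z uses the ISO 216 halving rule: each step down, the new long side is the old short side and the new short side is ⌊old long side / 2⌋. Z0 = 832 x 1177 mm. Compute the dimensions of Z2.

Z1: ⌊1177/2⌋ × 832 = 588 × 832 mm
Z2: ⌊832/2⌋ × 588 = 416 × 588 mm

416 × 588 mm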